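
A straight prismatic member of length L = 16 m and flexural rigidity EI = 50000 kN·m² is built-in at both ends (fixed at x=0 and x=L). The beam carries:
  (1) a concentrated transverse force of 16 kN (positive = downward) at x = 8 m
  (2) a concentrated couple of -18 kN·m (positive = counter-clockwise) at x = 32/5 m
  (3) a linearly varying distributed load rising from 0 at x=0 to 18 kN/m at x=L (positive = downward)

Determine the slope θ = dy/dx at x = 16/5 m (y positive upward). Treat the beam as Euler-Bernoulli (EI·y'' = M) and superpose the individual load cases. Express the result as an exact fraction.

θ(16/5) = -13206/1953125 rad

Load 1 — point force P=16 kN at a=8 m (b=L-a=8):
  θ_1 = -Pb²x(2aL-(3a+b)x)/(2L³EI)  [x≤a] = -16·8²·(16/5)·(2·8·16-(3·8+8)·(16/5))/(2·16³·50000) = -96/78125 rad
Load 2 — applied couple M₀=-18 kN·m at a=32/5 m (b=L-a=48/5):
  θ_2 = (R_Ax²/2 - M_Ax)/EI  [x≤a] with R_A=-81/50, M_A=-54/25 = ((-81/50)·(16/5)²/2 - (-54/25)·(16/5))/50000 = -54/1953125 rad
Load 3 — triangular load w₀=18 kN/m (0→w₀ over full span):
  θ_3 = -w₀(2x(L-x)(L-2x)(x+2L)+x²(L-x)²)/(120LEI) = -18·(2·(16/5)·(16-(16/5))·(16-2·(16/5))·((16/5)+2·16)+(16/5)²·(16-(16/5))²)/(120·16·50000) = -10752/1953125 rad
Superposition: θ = Σ θ_i = -13206/1953125 rad ≈ -0.006761 rad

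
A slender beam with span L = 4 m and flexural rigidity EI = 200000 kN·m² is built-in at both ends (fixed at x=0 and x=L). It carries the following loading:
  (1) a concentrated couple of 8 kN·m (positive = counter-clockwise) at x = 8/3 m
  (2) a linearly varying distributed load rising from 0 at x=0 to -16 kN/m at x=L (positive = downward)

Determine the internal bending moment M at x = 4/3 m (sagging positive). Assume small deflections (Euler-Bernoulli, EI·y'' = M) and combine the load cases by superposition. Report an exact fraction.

M(4/3) = -728/405 kN·m

Load 1 — applied couple M₀=8 kN·m at a=8/3 m (b=L-a=4/3):
  M_1 = R_Ax - M_A  [x≤a] with R_A=8/3, M_A=8/3 = (8/3)·(4/3) - (8/3) = 8/9 kN·m
Load 2 — triangular load w₀=-16 kN/m (0→w₀ over full span):
  M_2 = 3w₀Lx/20 - w₀L²/30 - w₀x³/(6L) = 3·(-16)·4·(4/3)/20 - (-16)·4²/30 - (-16)·(4/3)³/(6·4) = -1088/405 kN·m
Superposition: M = Σ M_i = -728/405 kN·m ≈ -1.797531 kN·m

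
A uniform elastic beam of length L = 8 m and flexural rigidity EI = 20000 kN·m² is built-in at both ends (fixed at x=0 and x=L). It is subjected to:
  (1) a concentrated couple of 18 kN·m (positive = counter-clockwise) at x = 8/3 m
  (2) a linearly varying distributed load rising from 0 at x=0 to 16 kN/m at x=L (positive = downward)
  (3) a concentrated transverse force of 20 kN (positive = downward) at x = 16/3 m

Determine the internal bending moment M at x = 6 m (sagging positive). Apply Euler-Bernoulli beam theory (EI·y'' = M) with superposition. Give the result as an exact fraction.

Load 1 — applied couple M₀=18 kN·m at a=8/3 m (b=L-a=16/3):
  M_1 = R_Ax - M_A - M₀  [x>a] with R_A=3, M_A=0 = 3·6 - 0 - 18 = 0 kN·m
Load 2 — triangular load w₀=16 kN/m (0→w₀ over full span):
  M_2 = 3w₀Lx/20 - w₀L²/30 - w₀x³/(6L) = 3·16·8·6/20 - 16·8²/30 - 16·6³/(6·8) = 136/15 kN·m
Load 3 — point force P=20 kN at a=16/3 m (b=L-a=8/3):
  M_3 = Pa²(a+3b)(L-x)/L³ - Pa²b/L²  [x>a] = 20·(16/3)²·((16/3)+3·(8/3))·(8-6)/8³ - 20·(16/3)²·(8/3)/8² = 160/27 kN·m
Superposition: M = Σ M_i = 2024/135 kN·m ≈ 14.992593 kN·m

M(6) = 2024/135 kN·m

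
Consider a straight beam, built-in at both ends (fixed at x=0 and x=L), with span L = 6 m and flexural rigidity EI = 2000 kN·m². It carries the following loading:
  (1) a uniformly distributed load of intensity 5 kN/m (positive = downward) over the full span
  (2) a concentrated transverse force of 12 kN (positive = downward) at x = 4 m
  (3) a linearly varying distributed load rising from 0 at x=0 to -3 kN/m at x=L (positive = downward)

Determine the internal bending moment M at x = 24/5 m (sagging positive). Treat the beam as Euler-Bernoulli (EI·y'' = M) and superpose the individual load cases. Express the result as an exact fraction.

M(24/5) = -93/125 kN·m

Load 1 — uniform load w=5 kN/m over full span:
  M_1 = wLx/2 - wL²/12 - wx²/2 = 5·6·(24/5)/2 - 5·6²/12 - 5·(24/5)²/2 = -3/5 kN·m
Load 2 — point force P=12 kN at a=4 m (b=L-a=2):
  M_2 = Pa²(a+3b)(L-x)/L³ - Pa²b/L²  [x>a] = 12·4²·(4+3·2)·(6-(24/5))/6³ - 12·4²·2/6² = 0 kN·m
Load 3 — triangular load w₀=-3 kN/m (0→w₀ over full span):
  M_3 = 3w₀Lx/20 - w₀L²/30 - w₀x³/(6L) = 3·(-3)·6·(24/5)/20 - (-3)·6²/30 - (-3)·(24/5)³/(6·6) = -18/125 kN·m
Superposition: M = Σ M_i = -93/125 kN·m ≈ -0.744000 kN·m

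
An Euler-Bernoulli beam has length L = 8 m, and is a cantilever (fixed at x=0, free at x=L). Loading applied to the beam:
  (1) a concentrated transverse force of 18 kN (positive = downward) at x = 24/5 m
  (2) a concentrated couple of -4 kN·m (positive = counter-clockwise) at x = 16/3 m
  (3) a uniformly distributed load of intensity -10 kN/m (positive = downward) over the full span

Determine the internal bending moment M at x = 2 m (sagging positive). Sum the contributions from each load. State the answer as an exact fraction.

Load 1 — point force P=18 kN at a=24/5 m (b=L-a=16/5):
  M_1 = -P(a-x)  [x≤a] = -18·((24/5)-2) = -252/5 kN·m
Load 2 — applied couple M₀=-4 kN·m at a=16/3 m (b=L-a=8/3):
  M_2 = M₀  [x≤a] = (-4) = -4 kN·m
Load 3 — uniform load w=-10 kN/m over full span:
  M_3 = -w(L-x)²/2 = -(-10)·(8-2)²/2 = 180 kN·m
Superposition: M = Σ M_i = 628/5 kN·m ≈ 125.600000 kN·m

M(2) = 628/5 kN·m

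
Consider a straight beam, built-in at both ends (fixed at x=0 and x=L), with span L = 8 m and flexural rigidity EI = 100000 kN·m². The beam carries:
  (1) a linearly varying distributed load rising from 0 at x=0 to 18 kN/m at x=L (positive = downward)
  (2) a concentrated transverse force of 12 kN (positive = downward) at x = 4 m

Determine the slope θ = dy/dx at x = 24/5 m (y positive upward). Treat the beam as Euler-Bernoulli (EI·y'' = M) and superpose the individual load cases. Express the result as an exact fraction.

Load 1 — triangular load w₀=18 kN/m (0→w₀ over full span):
  θ_1 = -w₀(2x(L-x)(L-2x)(x+2L)+x²(L-x)²)/(120LEI) = -18·(2·(24/5)·(8-(24/5))·(8-2·(24/5))·((24/5)+2·8)+(24/5)²·(8-(24/5))²)/(120·8·100000) = 288/1953125 rad
Load 2 — point force P=12 kN at a=4 m (b=L-a=4):
  θ_2 = Pa²(L-x)(2bL-(3b+a)(L-x))/(2L³EI)  [x>a] = 12·4²·(8-(24/5))·(2·4·8-(3·4+4)·(8-(24/5)))/(2·8³·100000) = 6/78125 rad
Superposition: θ = Σ θ_i = 438/1953125 rad ≈ 0.000224 rad

θ(24/5) = 438/1953125 rad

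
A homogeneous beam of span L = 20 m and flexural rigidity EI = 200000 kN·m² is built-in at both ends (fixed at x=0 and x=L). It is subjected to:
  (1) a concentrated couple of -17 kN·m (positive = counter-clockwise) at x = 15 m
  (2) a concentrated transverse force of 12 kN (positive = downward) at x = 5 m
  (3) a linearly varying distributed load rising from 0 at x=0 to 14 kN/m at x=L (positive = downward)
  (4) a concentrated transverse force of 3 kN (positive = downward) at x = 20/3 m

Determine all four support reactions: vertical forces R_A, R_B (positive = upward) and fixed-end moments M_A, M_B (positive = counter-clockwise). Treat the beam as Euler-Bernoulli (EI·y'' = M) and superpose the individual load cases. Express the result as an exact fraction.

R_A = 76883/1440 kN, M_A = 32255/144 kN·m, R_B = 146317/1440 kN, M_B = -42121/144 kN·m

Load 1 — applied couple M₀=-17 kN·m at a=15 m (b=L-a=5):
  R_A = 6M₀ab/L³ = 6·(-17)·15·5/20³ = -153/160 kN
  M_A = M₀b(2a-b)/L² = (-17)·5·(2·15-5)/20² = -85/16 kN·m
  R_B = -6M₀ab/L³ = -6·(-17)·15·5/20³ = 153/160 kN
  M_B = M₀a(2b-a)/L² = (-17)·15·(2·5-15)/20² = 51/16 kN·m
Load 2 — point force P=12 kN at a=5 m (b=L-a=15):
  R_A = Pb²(3a+b)/L³ = 12·15²·(3·5+15)/20³ = 81/8 kN
  M_A = Pab²/L² = 12·5·15²/20² = 135/4 kN·m
  R_B = Pa²(a+3b)/L³ = 12·5²·(5+3·15)/20³ = 15/8 kN
  M_B = -Pa²b/L² = -12·5²·15/20² = -45/4 kN·m
Load 3 — triangular load w₀=14 kN/m (0→w₀ over full span):
  R_A = 3w₀L/20 = 3·14·20/20 = 42 kN
  M_A = w₀L²/30 = 14·20²/30 = 560/3 kN·m
  R_B = 7w₀L/20 = 7·14·20/20 = 98 kN
  M_B = -w₀L²/20 = -14·20²/20 = -280 kN·m
Load 4 — point force P=3 kN at a=20/3 m (b=L-a=40/3):
  R_A = Pb²(3a+b)/L³ = 3·(40/3)²·(3·(20/3)+(40/3))/20³ = 20/9 kN
  M_A = Pab²/L² = 3·(20/3)·(40/3)²/20² = 80/9 kN·m
  R_B = Pa²(a+3b)/L³ = 3·(20/3)²·((20/3)+3·(40/3))/20³ = 7/9 kN
  M_B = -Pa²b/L² = -3·(20/3)²·(40/3)/20² = -40/9 kN·m
Superposition: R_A = 76883/1440 kN, M_A = 32255/144 kN·m, R_B = 146317/1440 kN, M_B = -42121/144 kN·m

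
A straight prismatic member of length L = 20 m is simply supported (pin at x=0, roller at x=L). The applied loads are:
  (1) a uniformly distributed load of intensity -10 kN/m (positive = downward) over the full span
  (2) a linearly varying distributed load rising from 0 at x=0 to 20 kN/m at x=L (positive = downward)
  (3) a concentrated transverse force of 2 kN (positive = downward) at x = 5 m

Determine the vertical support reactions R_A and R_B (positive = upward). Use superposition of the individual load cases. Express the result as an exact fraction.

R_A = -191/6 kN, R_B = 203/6 kN

Load 1 — uniform load w=-10 kN/m over full span:
  R_A = wL/2 = (-10)·20/2 = -100 kN
  R_B = wL/2 = (-10)·20/2 = -100 kN
Load 2 — triangular load w₀=20 kN/m (0→w₀ over full span):
  R_A = w₀L/6 = 20·20/6 = 200/3 kN
  R_B = w₀L/3 = 20·20/3 = 400/3 kN
Load 3 — point force P=2 kN at a=5 m (b=L-a=15):
  R_A = Pb/L = 2·15/20 = 3/2 kN
  R_B = Pa/L = 2·5/20 = 1/2 kN
Superposition: R_A = -191/6 kN, R_B = 203/6 kN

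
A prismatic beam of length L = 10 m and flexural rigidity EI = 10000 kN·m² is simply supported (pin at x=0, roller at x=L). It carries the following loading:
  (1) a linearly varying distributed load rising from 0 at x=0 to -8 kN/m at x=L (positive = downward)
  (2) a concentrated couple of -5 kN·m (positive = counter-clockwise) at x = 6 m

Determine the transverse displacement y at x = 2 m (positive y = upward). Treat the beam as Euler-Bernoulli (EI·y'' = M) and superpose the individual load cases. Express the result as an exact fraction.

y(2) = 2827/93750 m

Load 1 — triangular load w₀=-8 kN/m (0→w₀ over full span):
  y_1 = -w₀x(7L⁴-10L²x²+3x⁴)/(360LEI) = -(-8)·2·(7·10⁴-10·10²·2²+3·2⁴)/(360·10·10000) = 1376/46875 m
Load 2 — applied couple M₀=-5 kN·m at a=6 m (b=L-a=4):
  y_2 = (M₀x³/(6L)+C₁x)/EI  [x≤a] with C₁=M₀(3b²-L²)/(6L)=13/3 = ((-5)·2³/(6·10)+(13/3)·2)/10000 = 1/1250 m
Superposition: y = Σ y_i = 2827/93750 m ≈ 0.030155 m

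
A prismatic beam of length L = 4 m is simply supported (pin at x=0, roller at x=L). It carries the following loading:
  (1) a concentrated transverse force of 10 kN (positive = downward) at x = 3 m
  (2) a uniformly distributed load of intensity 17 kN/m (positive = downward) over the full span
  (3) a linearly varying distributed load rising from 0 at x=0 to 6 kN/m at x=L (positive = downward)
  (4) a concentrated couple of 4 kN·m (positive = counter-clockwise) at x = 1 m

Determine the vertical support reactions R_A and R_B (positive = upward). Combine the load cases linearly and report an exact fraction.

Load 1 — point force P=10 kN at a=3 m (b=L-a=1):
  R_A = Pb/L = 10·1/4 = 5/2 kN
  R_B = Pa/L = 10·3/4 = 15/2 kN
Load 2 — uniform load w=17 kN/m over full span:
  R_A = wL/2 = 17·4/2 = 34 kN
  R_B = wL/2 = 17·4/2 = 34 kN
Load 3 — triangular load w₀=6 kN/m (0→w₀ over full span):
  R_A = w₀L/6 = 6·4/6 = 4 kN
  R_B = w₀L/3 = 6·4/3 = 8 kN
Load 4 — applied couple M₀=4 kN·m at a=1 m (b=L-a=3):
  R_A = M₀/L = 4/4 = 1 kN
  R_B = -M₀/L = -4/4 = -1 kN
Superposition: R_A = 83/2 kN, R_B = 97/2 kN

R_A = 83/2 kN, R_B = 97/2 kN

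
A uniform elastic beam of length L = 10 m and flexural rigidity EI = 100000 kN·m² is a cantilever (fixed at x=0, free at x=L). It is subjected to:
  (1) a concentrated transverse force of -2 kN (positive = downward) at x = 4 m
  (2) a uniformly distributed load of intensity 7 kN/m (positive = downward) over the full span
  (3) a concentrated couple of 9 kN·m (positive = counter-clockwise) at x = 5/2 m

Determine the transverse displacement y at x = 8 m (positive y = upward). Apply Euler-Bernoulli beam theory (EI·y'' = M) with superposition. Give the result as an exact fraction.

y(8) = -147907/2400000 m

Load 1 — point force P=-2 kN at a=4 m (b=L-a=6):
  y_1 = -Pa²(3x-a)/(6EI)  [x>a] = -(-2)·4²·(3·8-4)/(6·100000) = 2/1875 m
Load 2 — uniform load w=7 kN/m over full span:
  y_2 = -wx²(x²-4Lx+6L²)/(24EI) = -7·8²·(8²-4·10·8+6·10²)/(24·100000) = -602/9375 m
Load 3 — applied couple M₀=9 kN·m at a=5/2 m (b=L-a=15/2):
  y_3 = M₀a(2x-a)/(2EI)  [x>a] = 9·(5/2)·(2·8-(5/2))/(2·100000) = 243/160000 m
Superposition: y = Σ y_i = -147907/2400000 m ≈ -0.061628 m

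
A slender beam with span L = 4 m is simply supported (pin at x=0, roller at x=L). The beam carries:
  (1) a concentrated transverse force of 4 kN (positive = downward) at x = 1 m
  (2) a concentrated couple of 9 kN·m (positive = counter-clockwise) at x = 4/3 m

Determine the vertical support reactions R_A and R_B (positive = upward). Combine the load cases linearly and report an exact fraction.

R_A = 21/4 kN, R_B = -5/4 kN

Load 1 — point force P=4 kN at a=1 m (b=L-a=3):
  R_A = Pb/L = 4·3/4 = 3 kN
  R_B = Pa/L = 4·1/4 = 1 kN
Load 2 — applied couple M₀=9 kN·m at a=4/3 m (b=L-a=8/3):
  R_A = M₀/L = 9/4 kN
  R_B = -M₀/L = -9/4 kN
Superposition: R_A = 21/4 kN, R_B = -5/4 kN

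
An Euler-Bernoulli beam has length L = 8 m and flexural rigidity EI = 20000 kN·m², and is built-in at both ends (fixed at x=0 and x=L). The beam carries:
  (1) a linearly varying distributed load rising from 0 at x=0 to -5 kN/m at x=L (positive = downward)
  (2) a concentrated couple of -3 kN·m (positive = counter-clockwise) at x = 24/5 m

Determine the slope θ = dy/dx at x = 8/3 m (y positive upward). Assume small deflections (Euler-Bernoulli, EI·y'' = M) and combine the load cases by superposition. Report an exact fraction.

θ(8/3) = 3443/7593750 rad

Load 1 — triangular load w₀=-5 kN/m (0→w₀ over full span):
  θ_1 = -w₀(2x(L-x)(L-2x)(x+2L)+x²(L-x)²)/(120LEI) = -(-5)·(2·(8/3)·(8-(8/3))·(8-2·(8/3))·((8/3)+2·8)+(8/3)²·(8-(8/3))²)/(120·8·20000) = 64/151875 rad
Load 2 — applied couple M₀=-3 kN·m at a=24/5 m (b=L-a=16/5):
  θ_2 = (R_Ax²/2 - M_Ax)/EI  [x≤a] with R_A=-27/50, M_A=-24/25 = ((-27/50)·(8/3)²/2 - (-24/25)·(8/3))/20000 = 1/31250 rad
Superposition: θ = Σ θ_i = 3443/7593750 rad ≈ 0.000453 rad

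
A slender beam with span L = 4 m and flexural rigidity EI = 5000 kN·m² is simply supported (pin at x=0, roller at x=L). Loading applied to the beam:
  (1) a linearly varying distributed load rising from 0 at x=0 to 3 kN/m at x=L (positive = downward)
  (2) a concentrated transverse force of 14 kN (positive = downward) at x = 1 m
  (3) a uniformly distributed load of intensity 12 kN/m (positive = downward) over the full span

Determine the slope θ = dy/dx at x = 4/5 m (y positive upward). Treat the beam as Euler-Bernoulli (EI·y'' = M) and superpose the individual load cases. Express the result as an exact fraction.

θ(4/5) = -280051/37500000 rad

Load 1 — triangular load w₀=3 kN/m (0→w₀ over full span):
  θ_1 = -w₀(7L⁴-30L²x²+15x⁴)/(360LEI) = -3·(7·4⁴-30·4²·(4/5)²+15·(4/5)⁴)/(360·4·5000) = -728/1171875 rad
Load 2 — point force P=14 kN at a=1 m (b=L-a=3):
  θ_2 = -Pb(L²-b²-3x²)/(6LEI)  [x≤a] = -14·3·(4²-3²-3·(4/5)²)/(6·4·5000) = -889/500000 rad
Load 3 — uniform load w=12 kN/m over full span:
  θ_3 = -w(L³-6Lx²+4x³)/(24EI) = -12·(4³-6·4·(4/5)²+4·(4/5)³)/(24·5000) = -396/78125 rad
Superposition: θ = Σ θ_i = -280051/37500000 rad ≈ -0.007468 rad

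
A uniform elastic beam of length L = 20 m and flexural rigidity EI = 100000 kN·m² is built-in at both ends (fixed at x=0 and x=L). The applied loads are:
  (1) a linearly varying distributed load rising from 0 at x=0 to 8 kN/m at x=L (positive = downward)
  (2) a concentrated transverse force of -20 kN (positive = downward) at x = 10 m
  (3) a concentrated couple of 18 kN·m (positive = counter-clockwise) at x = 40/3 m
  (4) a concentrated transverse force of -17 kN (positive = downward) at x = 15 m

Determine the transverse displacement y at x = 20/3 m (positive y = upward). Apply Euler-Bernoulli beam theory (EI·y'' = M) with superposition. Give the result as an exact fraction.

Load 1 — triangular load w₀=8 kN/m (0→w₀ over full span):
  y_1 = -w₀x²(L-x)²(x+2L)/(120LEI) = -8·(20/3)²·(20-(20/3))²·((20/3)+2·20)/(120·20·100000) = -224/18225 m
Load 2 — point force P=-20 kN at a=10 m (b=L-a=10):
  y_2 = -Pb²x²(3aL-(3a+b)x)/(6L³EI)  [x≤a] = -(-20)·10²·(20/3)²·(3·10·20-(3·10+10)·(20/3))/(6·20³·100000) = 1/162 m
Load 3 — applied couple M₀=18 kN·m at a=40/3 m (b=L-a=20/3):
  y_3 = (R_Ax³/6 - M_Ax²/2)/EI  [x≤a] with R_A=6/5, M_A=6 = ((6/5)·(20/3)³/6 - 6·(20/3)²/2)/100000 = -1/1350 m
Load 4 — point force P=-17 kN at a=15 m (b=L-a=5):
  y_4 = -Pb²x²(3aL-(3a+b)x)/(6L³EI)  [x≤a] = -(-17)·5²·(20/3)²·(3·15·20-(3·15+5)·(20/3))/(6·20³·100000) = 289/129600 m
Superposition: y = Σ y_i = -5399/1166400 m ≈ -0.004629 m

y(20/3) = -5399/1166400 m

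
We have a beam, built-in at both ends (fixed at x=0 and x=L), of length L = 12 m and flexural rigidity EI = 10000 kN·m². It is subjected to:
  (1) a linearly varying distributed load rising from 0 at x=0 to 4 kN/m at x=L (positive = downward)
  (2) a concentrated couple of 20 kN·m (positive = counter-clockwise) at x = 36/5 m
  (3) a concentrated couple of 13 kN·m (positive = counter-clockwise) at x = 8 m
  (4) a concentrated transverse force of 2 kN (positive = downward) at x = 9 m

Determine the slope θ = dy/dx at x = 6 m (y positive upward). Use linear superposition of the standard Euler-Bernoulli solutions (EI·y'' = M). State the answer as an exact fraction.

θ(6) = 3/400000 rad

Load 1 — triangular load w₀=4 kN/m (0→w₀ over full span):
  θ_1 = -w₀(2x(L-x)(L-2x)(x+2L)+x²(L-x)²)/(120LEI) = -4·(2·6·(12-6)·(12-2·6)·(6+2·12)+6²·(12-6)²)/(120·12·10000) = -9/25000 rad
Load 2 — applied couple M₀=20 kN·m at a=36/5 m (b=L-a=24/5):
  θ_2 = (R_Ax²/2 - M_Ax)/EI  [x≤a] with R_A=12/5, M_A=32/5 = ((12/5)·6²/2 - (32/5)·6)/10000 = 3/6250 rad
Load 3 — applied couple M₀=13 kN·m at a=8 m (b=L-a=4):
  θ_3 = (R_Ax²/2 - M_Ax)/EI  [x≤a] with R_A=13/9, M_A=13/3 = ((13/9)·6²/2 - (13/3)·6)/10000 = 0 rad
Load 4 — point force P=2 kN at a=9 m (b=L-a=3):
  θ_4 = -Pb²x(2aL-(3a+b)x)/(2L³EI)  [x≤a] = -2·3²·6·(2·9·12-(3·9+3)·6)/(2·12³·10000) = -9/80000 rad
Superposition: θ = Σ θ_i = 3/400000 rad ≈ 0.000008 rad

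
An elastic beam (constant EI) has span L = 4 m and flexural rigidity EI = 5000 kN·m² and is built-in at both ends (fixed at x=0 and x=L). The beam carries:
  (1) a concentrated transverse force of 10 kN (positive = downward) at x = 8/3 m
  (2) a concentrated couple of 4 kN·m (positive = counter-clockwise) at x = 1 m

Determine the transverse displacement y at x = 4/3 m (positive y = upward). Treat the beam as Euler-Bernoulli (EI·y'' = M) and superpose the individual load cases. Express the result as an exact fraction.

y(4/3) = -197/1366875 m

Load 1 — point force P=10 kN at a=8/3 m (b=L-a=4/3):
  y_1 = -Pb²x²(3aL-(3a+b)x)/(6L³EI)  [x≤a] = -10·(4/3)²·(4/3)²·(3·(8/3)·4-(3·(8/3)+(4/3))·(4/3))/(6·4³·5000) = -88/273375 m
Load 2 — applied couple M₀=4 kN·m at a=1 m (b=L-a=3):
  y_2 = (R_Ax³/6 - M_Ax²/2 - M₀(x-a)²/2)/EI  [x>a] with R_A=9/8, M_A=-3/4 = ((9/8)·(4/3)³/6 - (-3/4)·(4/3)²/2 - 4·((4/3)-1)²/2)/5000 = 1/5625 m
Superposition: y = Σ y_i = -197/1366875 m ≈ -0.000144 m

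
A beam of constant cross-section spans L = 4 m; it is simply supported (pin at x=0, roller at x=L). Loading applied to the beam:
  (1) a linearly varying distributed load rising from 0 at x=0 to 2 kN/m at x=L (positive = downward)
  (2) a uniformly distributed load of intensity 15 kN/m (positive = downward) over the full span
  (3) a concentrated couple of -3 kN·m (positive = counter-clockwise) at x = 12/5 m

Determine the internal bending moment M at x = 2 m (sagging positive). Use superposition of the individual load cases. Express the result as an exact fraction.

Load 1 — triangular load w₀=2 kN/m (0→w₀ over full span):
  M_1 = w₀Lx/6 - w₀x³/(6L) = 2·4·2/6 - 2·2³/(6·4) = 2 kN·m
Load 2 — uniform load w=15 kN/m over full span:
  M_2 = wx(L-x)/2 = 15·2·(4-2)/2 = 30 kN·m
Load 3 — applied couple M₀=-3 kN·m at a=12/5 m (b=L-a=8/5):
  M_3 = M₀x/L  [x≤a] = (-3)·2/4 = -3/2 kN·m
Superposition: M = Σ M_i = 61/2 kN·m ≈ 30.500000 kN·m

M(2) = 61/2 kN·m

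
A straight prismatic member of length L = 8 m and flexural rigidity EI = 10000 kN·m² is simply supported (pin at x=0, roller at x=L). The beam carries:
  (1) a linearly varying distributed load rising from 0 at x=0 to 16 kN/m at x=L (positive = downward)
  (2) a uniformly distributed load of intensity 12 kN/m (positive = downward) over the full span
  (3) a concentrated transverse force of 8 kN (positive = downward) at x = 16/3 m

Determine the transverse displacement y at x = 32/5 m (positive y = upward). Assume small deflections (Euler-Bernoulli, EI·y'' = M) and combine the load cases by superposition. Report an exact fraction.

y(32/5) = -54846976/791015625 m

Load 1 — triangular load w₀=16 kN/m (0→w₀ over full span):
  y_1 = -w₀x(7L⁴-10L²x²+3x⁴)/(360LEI) = -16·(32/5)·(7·8⁴-10·8²·(32/5)²+3·(32/5)⁴)/(360·8·10000) = -260096/9765625 m
Load 2 — uniform load w=12 kN/m over full span:
  y_2 = -wx(L³-2Lx²+x³)/(24EI) = -12·(32/5)·(8³-2·8·(32/5)²+(32/5)³)/(24·10000) = -14848/390625 m
Load 3 — point force P=8 kN at a=16/3 m (b=L-a=8/3):
  y_3 = -Pa(L-x)(2Lx-a²-x²)/(6LEI)  [x>a] = -8·(16/3)·(8-(32/5))·(2·8·(32/5)-(16/3)²-(32/5)²)/(6·8·10000) = -29696/6328125 m
Superposition: y = Σ y_i = -54846976/791015625 m ≈ -0.069337 m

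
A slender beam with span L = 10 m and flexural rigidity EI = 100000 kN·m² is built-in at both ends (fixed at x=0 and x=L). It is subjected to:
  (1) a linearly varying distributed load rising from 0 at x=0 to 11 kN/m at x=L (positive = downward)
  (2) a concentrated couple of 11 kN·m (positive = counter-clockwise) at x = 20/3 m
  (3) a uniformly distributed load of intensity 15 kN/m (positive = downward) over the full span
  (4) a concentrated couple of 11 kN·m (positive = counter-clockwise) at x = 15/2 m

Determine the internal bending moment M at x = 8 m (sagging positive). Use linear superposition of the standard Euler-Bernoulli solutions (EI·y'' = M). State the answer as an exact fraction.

M(8) = -2641/240 kN·m

Load 1 — triangular load w₀=11 kN/m (0→w₀ over full span):
  M_1 = 3w₀Lx/20 - w₀L²/30 - w₀x³/(6L) = 3·11·10·8/20 - 11·10²/30 - 11·8³/(6·10) = 22/15 kN·m
Load 2 — applied couple M₀=11 kN·m at a=20/3 m (b=L-a=10/3):
  M_2 = R_Ax - M_A - M₀  [x>a] with R_A=22/15, M_A=11/3 = (22/15)·8 - (11/3) - 11 = -44/15 kN·m
Load 3 — uniform load w=15 kN/m over full span:
  M_3 = wLx/2 - wL²/12 - wx²/2 = 15·10·8/2 - 15·10²/12 - 15·8²/2 = -5 kN·m
Load 4 — applied couple M₀=11 kN·m at a=15/2 m (b=L-a=5/2):
  M_4 = R_Ax - M_A - M₀  [x>a] with R_A=99/80, M_A=55/16 = (99/80)·8 - (55/16) - 11 = -363/80 kN·m
Superposition: M = Σ M_i = -2641/240 kN·m ≈ -11.004167 kN·m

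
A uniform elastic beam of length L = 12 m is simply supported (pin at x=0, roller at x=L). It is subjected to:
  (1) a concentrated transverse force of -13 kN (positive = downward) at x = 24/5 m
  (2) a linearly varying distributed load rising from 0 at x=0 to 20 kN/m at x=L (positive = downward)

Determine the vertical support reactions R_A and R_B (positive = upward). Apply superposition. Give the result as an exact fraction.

R_A = 161/5 kN, R_B = 374/5 kN

Load 1 — point force P=-13 kN at a=24/5 m (b=L-a=36/5):
  R_A = Pb/L = (-13)·(36/5)/12 = -39/5 kN
  R_B = Pa/L = (-13)·(24/5)/12 = -26/5 kN
Load 2 — triangular load w₀=20 kN/m (0→w₀ over full span):
  R_A = w₀L/6 = 20·12/6 = 40 kN
  R_B = w₀L/3 = 20·12/3 = 80 kN
Superposition: R_A = 161/5 kN, R_B = 374/5 kN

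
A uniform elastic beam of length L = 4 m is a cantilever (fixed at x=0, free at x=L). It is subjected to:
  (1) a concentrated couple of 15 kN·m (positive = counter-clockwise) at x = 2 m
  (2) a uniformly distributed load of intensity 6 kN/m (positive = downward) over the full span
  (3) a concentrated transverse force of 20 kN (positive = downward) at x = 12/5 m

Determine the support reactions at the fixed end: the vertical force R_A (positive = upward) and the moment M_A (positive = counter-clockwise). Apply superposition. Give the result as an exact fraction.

R_A = 44 kN, M_A = 81 kN·m

Load 1 — applied couple M₀=15 kN·m at a=2 m (b=L-a=2):
  R_A = 0 kN
  M_A = -M₀ = -15 kN·m
Load 2 — uniform load w=6 kN/m over full span:
  R_A = wL = 6·4 = 24 kN
  M_A = wL²/2 = 6·4²/2 = 48 kN·m
Load 3 — point force P=20 kN at a=12/5 m (b=L-a=8/5):
  R_A = P = 20 kN
  M_A = Pa = 20·(12/5) = 48 kN·m
Superposition: R_A = 44 kN, M_A = 81 kN·m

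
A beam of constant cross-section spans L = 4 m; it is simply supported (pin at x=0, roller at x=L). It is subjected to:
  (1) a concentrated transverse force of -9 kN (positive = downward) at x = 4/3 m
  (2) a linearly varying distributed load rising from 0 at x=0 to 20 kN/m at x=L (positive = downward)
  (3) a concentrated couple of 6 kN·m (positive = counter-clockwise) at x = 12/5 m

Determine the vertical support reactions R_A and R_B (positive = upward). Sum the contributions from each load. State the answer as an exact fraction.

Load 1 — point force P=-9 kN at a=4/3 m (b=L-a=8/3):
  R_A = Pb/L = (-9)·(8/3)/4 = -6 kN
  R_B = Pa/L = (-9)·(4/3)/4 = -3 kN
Load 2 — triangular load w₀=20 kN/m (0→w₀ over full span):
  R_A = w₀L/6 = 20·4/6 = 40/3 kN
  R_B = w₀L/3 = 20·4/3 = 80/3 kN
Load 3 — applied couple M₀=6 kN·m at a=12/5 m (b=L-a=8/5):
  R_A = M₀/L = 6/4 = 3/2 kN
  R_B = -M₀/L = -6/4 = -3/2 kN
Superposition: R_A = 53/6 kN, R_B = 133/6 kN

R_A = 53/6 kN, R_B = 133/6 kN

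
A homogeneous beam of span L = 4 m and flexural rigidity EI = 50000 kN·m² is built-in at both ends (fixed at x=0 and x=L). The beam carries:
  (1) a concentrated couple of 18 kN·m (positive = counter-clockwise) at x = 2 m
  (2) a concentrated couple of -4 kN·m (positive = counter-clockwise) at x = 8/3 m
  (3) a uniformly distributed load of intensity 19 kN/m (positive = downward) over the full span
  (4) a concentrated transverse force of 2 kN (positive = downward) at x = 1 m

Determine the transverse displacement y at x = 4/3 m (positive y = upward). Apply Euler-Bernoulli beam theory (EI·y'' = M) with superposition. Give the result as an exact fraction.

y(4/3) = -67/303750 m

Load 1 — applied couple M₀=18 kN·m at a=2 m (b=L-a=2):
  y_1 = (R_Ax³/6 - M_Ax²/2)/EI  [x≤a] with R_A=27/4, M_A=9/2 = ((27/4)·(4/3)³/6 - (9/2)·(4/3)²/2)/50000 = -1/37500 m
Load 2 — applied couple M₀=-4 kN·m at a=8/3 m (b=L-a=4/3):
  y_2 = (R_Ax³/6 - M_Ax²/2)/EI  [x≤a] with R_A=-4/3, M_A=-4/3 = ((-4/3)·(4/3)³/6 - (-4/3)·(4/3)²/2)/50000 = 2/151875 m
Load 3 — uniform load w=19 kN/m over full span:
  y_3 = -wx²(L-x)²/(24EI) = -19·(4/3)²·(4-(4/3))²/(24·50000) = -152/759375 m
Load 4 — point force P=2 kN at a=1 m (b=L-a=3):
  y_4 = -Pa²(L-x)²(3bL-(3b+a)(L-x))/(6L³EI)  [x>a] = -2·1²·(4-(4/3))²·(3·3·4-(3·3+1)·(4-(4/3)))/(6·4³·50000) = -7/1012500 m
Superposition: y = Σ y_i = -67/303750 m ≈ -0.000221 m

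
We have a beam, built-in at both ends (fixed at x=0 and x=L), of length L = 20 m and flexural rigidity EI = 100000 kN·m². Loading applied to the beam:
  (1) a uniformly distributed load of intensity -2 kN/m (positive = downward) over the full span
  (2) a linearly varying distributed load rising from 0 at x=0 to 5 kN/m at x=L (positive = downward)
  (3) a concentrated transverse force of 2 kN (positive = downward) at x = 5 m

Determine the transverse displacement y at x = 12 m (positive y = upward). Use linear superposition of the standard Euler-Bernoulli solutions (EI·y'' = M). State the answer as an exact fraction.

y(12) = -989/375000 m

Load 1 — uniform load w=-2 kN/m over full span:
  y_1 = -wx²(L-x)²/(24EI) = -(-2)·12²·(20-12)²/(24·100000) = 24/3125 m
Load 2 — triangular load w₀=5 kN/m (0→w₀ over full span):
  y_2 = -w₀x²(L-x)²(x+2L)/(120LEI) = -5·12²·(20-12)²·(12+2·20)/(120·20·100000) = -156/15625 m
Load 3 — point force P=2 kN at a=5 m (b=L-a=15):
  y_3 = -Pa²(L-x)²(3bL-(3b+a)(L-x))/(6L³EI)  [x>a] = -2·5²·(20-12)²·(3·15·20-(3·15+5)·(20-12))/(6·20³·100000) = -1/3000 m
Superposition: y = Σ y_i = -989/375000 m ≈ -0.002637 m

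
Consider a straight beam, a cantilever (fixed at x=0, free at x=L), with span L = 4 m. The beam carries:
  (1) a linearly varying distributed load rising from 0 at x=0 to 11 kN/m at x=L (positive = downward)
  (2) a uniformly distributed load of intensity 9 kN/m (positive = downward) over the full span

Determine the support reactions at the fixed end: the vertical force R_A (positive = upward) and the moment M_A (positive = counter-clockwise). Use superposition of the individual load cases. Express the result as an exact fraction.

Load 1 — triangular load w₀=11 kN/m (0→w₀ over full span):
  R_A = w₀L/2 = 11·4/2 = 22 kN
  M_A = w₀L²/3 = 11·4²/3 = 176/3 kN·m
Load 2 — uniform load w=9 kN/m over full span:
  R_A = wL = 9·4 = 36 kN
  M_A = wL²/2 = 9·4²/2 = 72 kN·m
Superposition: R_A = 58 kN, M_A = 392/3 kN·m

R_A = 58 kN, M_A = 392/3 kN·m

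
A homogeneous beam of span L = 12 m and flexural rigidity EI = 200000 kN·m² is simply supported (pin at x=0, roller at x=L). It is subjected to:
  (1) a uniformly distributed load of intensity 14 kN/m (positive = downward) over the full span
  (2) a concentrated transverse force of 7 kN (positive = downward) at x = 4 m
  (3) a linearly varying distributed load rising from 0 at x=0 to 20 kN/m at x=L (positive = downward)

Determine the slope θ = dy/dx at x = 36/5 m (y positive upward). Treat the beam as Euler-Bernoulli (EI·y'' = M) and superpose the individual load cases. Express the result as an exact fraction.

Load 1 — uniform load w=14 kN/m over full span:
  θ_1 = -w(L³-6Lx²+4x³)/(24EI) = -14·(12³-6·12·(36/5)²+4·(36/5)³)/(24·200000) = 2331/1562500 rad
Load 2 — point force P=7 kN at a=4 m (b=L-a=8):
  θ_2 = -Pa(2L²-6Lx+3x²+a²)/(6LEI)  [x>a] = -7·4·(2·12²-6·12·(36/5)+3·(36/5)²+4²)/(6·12·200000) = 161/1406250 rad
Load 3 — triangular load w₀=20 kN/m (0→w₀ over full span):
  θ_3 = -w₀(7L⁴-30L²x²+15x⁴)/(360LEI) = -20·(7·12⁴-30·12²·(36/5)²+15·(36/5)⁴)/(360·12·200000) = 348/390625 rad
Superposition: θ = Σ θ_i = 35117/14062500 rad ≈ 0.002497 rad

θ(36/5) = 35117/14062500 rad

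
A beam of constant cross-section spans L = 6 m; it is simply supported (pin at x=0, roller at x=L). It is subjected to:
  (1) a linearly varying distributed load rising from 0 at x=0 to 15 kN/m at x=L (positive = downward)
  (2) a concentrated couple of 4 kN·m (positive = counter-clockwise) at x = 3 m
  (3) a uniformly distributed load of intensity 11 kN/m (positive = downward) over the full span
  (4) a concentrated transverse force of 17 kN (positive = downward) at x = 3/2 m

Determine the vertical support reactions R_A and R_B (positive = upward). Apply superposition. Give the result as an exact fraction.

R_A = 737/12 kN, R_B = 799/12 kN

Load 1 — triangular load w₀=15 kN/m (0→w₀ over full span):
  R_A = w₀L/6 = 15·6/6 = 15 kN
  R_B = w₀L/3 = 15·6/3 = 30 kN
Load 2 — applied couple M₀=4 kN·m at a=3 m (b=L-a=3):
  R_A = M₀/L = 4/6 = 2/3 kN
  R_B = -M₀/L = -4/6 = -2/3 kN
Load 3 — uniform load w=11 kN/m over full span:
  R_A = wL/2 = 11·6/2 = 33 kN
  R_B = wL/2 = 11·6/2 = 33 kN
Load 4 — point force P=17 kN at a=3/2 m (b=L-a=9/2):
  R_A = Pb/L = 17·(9/2)/6 = 51/4 kN
  R_B = Pa/L = 17·(3/2)/6 = 17/4 kN
Superposition: R_A = 737/12 kN, R_B = 799/12 kN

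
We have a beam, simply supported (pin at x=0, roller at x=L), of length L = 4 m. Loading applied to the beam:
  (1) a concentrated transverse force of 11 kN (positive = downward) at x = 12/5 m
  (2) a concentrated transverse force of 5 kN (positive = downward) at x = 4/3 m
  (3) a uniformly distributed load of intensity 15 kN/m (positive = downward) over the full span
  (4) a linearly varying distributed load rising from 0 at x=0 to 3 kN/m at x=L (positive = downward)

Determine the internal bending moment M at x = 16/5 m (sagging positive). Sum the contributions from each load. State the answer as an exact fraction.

Load 1 — point force P=11 kN at a=12/5 m (b=L-a=8/5):
  M_1 = Pa(L-x)/L  [x>a] = 11·(12/5)·(4-(16/5))/4 = 132/25 kN·m
Load 2 — point force P=5 kN at a=4/3 m (b=L-a=8/3):
  M_2 = Pa(L-x)/L  [x>a] = 5·(4/3)·(4-(16/5))/4 = 4/3 kN·m
Load 3 — uniform load w=15 kN/m over full span:
  M_3 = wx(L-x)/2 = 15·(16/5)·(4-(16/5))/2 = 96/5 kN·m
Load 4 — triangular load w₀=3 kN/m (0→w₀ over full span):
  M_4 = w₀Lx/6 - w₀x³/(6L) = 3·4·(16/5)/6 - 3·(16/5)³/(6·4) = 288/125 kN·m
Superposition: M = Σ M_i = 10544/375 kN·m ≈ 28.117333 kN·m

M(16/5) = 10544/375 kN·m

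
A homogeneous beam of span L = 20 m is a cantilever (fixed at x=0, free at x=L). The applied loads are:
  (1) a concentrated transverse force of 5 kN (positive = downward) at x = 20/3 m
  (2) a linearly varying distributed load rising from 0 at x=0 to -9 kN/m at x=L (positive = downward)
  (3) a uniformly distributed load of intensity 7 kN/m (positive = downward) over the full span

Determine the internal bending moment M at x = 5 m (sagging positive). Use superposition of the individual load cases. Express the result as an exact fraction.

Load 1 — point force P=5 kN at a=20/3 m (b=L-a=40/3):
  M_1 = -P(a-x)  [x≤a] = -5·((20/3)-5) = -25/3 kN·m
Load 2 — triangular load w₀=-9 kN/m (0→w₀ over full span):
  M_2 = w₀Lx/2 - w₀L²/3 - w₀x³/(6L) = (-9)·20·5/2 - (-9)·20²/3 - (-9)·5³/(6·20) = 6075/8 kN·m
Load 3 — uniform load w=7 kN/m over full span:
  M_3 = -w(L-x)²/2 = -7·(20-5)²/2 = -1575/2 kN·m
Superposition: M = Σ M_i = -875/24 kN·m ≈ -36.458333 kN·m

M(5) = -875/24 kN·m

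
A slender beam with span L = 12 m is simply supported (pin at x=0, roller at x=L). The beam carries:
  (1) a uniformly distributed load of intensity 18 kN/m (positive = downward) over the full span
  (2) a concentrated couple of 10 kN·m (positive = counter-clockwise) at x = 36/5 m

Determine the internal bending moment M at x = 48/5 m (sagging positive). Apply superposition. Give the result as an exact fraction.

M(48/5) = 5134/25 kN·m

Load 1 — uniform load w=18 kN/m over full span:
  M_1 = wx(L-x)/2 = 18·(48/5)·(12-(48/5))/2 = 5184/25 kN·m
Load 2 — applied couple M₀=10 kN·m at a=36/5 m (b=L-a=24/5):
  M_2 = M₀x/L - M₀  [x>a] = 10·(48/5)/12 - 10 = -2 kN·m
Superposition: M = Σ M_i = 5134/25 kN·m ≈ 205.360000 kN·m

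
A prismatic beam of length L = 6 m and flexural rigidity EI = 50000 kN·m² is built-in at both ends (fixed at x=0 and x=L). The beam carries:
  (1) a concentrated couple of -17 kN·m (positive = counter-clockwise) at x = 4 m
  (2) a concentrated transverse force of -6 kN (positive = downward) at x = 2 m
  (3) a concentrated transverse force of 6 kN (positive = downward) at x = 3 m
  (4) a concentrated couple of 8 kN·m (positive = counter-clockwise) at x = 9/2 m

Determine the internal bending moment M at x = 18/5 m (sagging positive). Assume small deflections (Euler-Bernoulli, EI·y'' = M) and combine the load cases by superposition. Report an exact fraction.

M(18/5) = -17/5 kN·m

Load 1 — applied couple M₀=-17 kN·m at a=4 m (b=L-a=2):
  M_1 = R_Ax - M_A  [x≤a] with R_A=-34/9, M_A=-17/3 = (-34/9)·(18/5) - (-17/3) = -119/15 kN·m
Load 2 — point force P=-6 kN at a=2 m (b=L-a=4):
  M_2 = Pa²(a+3b)(L-x)/L³ - Pa²b/L²  [x>a] = (-6)·2²·(2+3·4)·(6-(18/5))/6³ - (-6)·2²·4/6² = -16/15 kN·m
Load 3 — point force P=6 kN at a=3 m (b=L-a=3):
  M_3 = Pa²(a+3b)(L-x)/L³ - Pa²b/L²  [x>a] = 6·3²·(3+3·3)·(6-(18/5))/6³ - 6·3²·3/6² = 27/10 kN·m
Load 4 — applied couple M₀=8 kN·m at a=9/2 m (b=L-a=3/2):
  M_4 = R_Ax - M_A  [x≤a] with R_A=3/2, M_A=5/2 = (3/2)·(18/5) - (5/2) = 29/10 kN·m
Superposition: M = Σ M_i = -17/5 kN·m ≈ -3.400000 kN·m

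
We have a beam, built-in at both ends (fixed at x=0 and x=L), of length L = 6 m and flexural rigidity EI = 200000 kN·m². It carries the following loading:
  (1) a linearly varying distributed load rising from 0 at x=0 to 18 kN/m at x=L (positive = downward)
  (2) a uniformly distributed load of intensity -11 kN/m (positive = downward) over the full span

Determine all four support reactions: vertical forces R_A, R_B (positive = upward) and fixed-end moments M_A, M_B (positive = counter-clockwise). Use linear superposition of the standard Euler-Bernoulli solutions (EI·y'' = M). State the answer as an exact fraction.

R_A = -84/5 kN, M_A = -57/5 kN·m, R_B = 24/5 kN, M_B = 3/5 kN·m

Load 1 — triangular load w₀=18 kN/m (0→w₀ over full span):
  R_A = 3w₀L/20 = 3·18·6/20 = 81/5 kN
  M_A = w₀L²/30 = 18·6²/30 = 108/5 kN·m
  R_B = 7w₀L/20 = 7·18·6/20 = 189/5 kN
  M_B = -w₀L²/20 = -18·6²/20 = -162/5 kN·m
Load 2 — uniform load w=-11 kN/m over full span:
  R_A = wL/2 = (-11)·6/2 = -33 kN
  M_A = wL²/12 = (-11)·6²/12 = -33 kN·m
  R_B = wL/2 = (-11)·6/2 = -33 kN
  M_B = -wL²/12 = -(-11)·6²/12 = 33 kN·m
Superposition: R_A = -84/5 kN, M_A = -57/5 kN·m, R_B = 24/5 kN, M_B = 3/5 kN·m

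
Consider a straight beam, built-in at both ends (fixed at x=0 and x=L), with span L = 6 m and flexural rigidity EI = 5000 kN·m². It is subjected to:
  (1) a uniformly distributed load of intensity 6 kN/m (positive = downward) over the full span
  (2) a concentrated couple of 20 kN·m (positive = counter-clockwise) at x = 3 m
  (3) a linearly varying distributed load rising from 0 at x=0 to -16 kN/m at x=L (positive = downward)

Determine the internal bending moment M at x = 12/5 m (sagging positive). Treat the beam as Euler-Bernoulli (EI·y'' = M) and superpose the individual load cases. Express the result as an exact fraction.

M(12/5) = 713/125 kN·m

Load 1 — uniform load w=6 kN/m over full span:
  M_1 = wLx/2 - wL²/12 - wx²/2 = 6·6·(12/5)/2 - 6·6²/12 - 6·(12/5)²/2 = 198/25 kN·m
Load 2 — applied couple M₀=20 kN·m at a=3 m (b=L-a=3):
  M_2 = R_Ax - M_A  [x≤a] with R_A=5, M_A=5 = 5·(12/5) - 5 = 7 kN·m
Load 3 — triangular load w₀=-16 kN/m (0→w₀ over full span):
  M_3 = 3w₀Lx/20 - w₀L²/30 - w₀x³/(6L) = 3·(-16)·6·(12/5)/20 - (-16)·6²/30 - (-16)·(12/5)³/(6·6) = -1152/125 kN·m
Superposition: M = Σ M_i = 713/125 kN·m ≈ 5.704000 kN·m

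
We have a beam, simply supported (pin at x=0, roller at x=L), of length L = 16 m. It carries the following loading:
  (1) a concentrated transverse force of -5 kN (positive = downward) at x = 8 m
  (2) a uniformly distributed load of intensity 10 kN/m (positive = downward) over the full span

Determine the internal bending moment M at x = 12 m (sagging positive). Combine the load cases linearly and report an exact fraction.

Load 1 — point force P=-5 kN at a=8 m (b=L-a=8):
  M_1 = Pa(L-x)/L  [x>a] = (-5)·8·(16-12)/16 = -10 kN·m
Load 2 — uniform load w=10 kN/m over full span:
  M_2 = wx(L-x)/2 = 10·12·(16-12)/2 = 240 kN·m
Superposition: M = Σ M_i = 230 kN·m ≈ 230.000000 kN·m

M(12) = 230 kN·m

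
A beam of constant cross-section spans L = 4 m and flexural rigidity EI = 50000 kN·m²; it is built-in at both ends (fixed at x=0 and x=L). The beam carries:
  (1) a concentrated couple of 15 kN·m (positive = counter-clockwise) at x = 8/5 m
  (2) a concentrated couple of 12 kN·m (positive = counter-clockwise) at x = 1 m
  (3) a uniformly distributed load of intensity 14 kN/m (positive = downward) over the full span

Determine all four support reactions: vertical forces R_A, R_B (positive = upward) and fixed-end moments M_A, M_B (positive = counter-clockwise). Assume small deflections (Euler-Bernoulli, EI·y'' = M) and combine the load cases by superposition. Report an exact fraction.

Load 1 — applied couple M₀=15 kN·m at a=8/5 m (b=L-a=12/5):
  R_A = 6M₀ab/L³ = 6·15·(8/5)·(12/5)/4³ = 27/5 kN
  M_A = M₀b(2a-b)/L² = 15·(12/5)·(2·(8/5)-(12/5))/4² = 9/5 kN·m
  R_B = -6M₀ab/L³ = -6·15·(8/5)·(12/5)/4³ = -27/5 kN
  M_B = M₀a(2b-a)/L² = 15·(8/5)·(2·(12/5)-(8/5))/4² = 24/5 kN·m
Load 2 — applied couple M₀=12 kN·m at a=1 m (b=L-a=3):
  R_A = 6M₀ab/L³ = 6·12·1·3/4³ = 27/8 kN
  M_A = M₀b(2a-b)/L² = 12·3·(2·1-3)/4² = -9/4 kN·m
  R_B = -6M₀ab/L³ = -6·12·1·3/4³ = -27/8 kN
  M_B = M₀a(2b-a)/L² = 12·1·(2·3-1)/4² = 15/4 kN·m
Load 3 — uniform load w=14 kN/m over full span:
  R_A = wL/2 = 14·4/2 = 28 kN
  M_A = wL²/12 = 14·4²/12 = 56/3 kN·m
  R_B = wL/2 = 14·4/2 = 28 kN
  M_B = -wL²/12 = -14·4²/12 = -56/3 kN·m
Superposition: R_A = 1471/40 kN, M_A = 1093/60 kN·m, R_B = 769/40 kN, M_B = -607/60 kN·m

R_A = 1471/40 kN, M_A = 1093/60 kN·m, R_B = 769/40 kN, M_B = -607/60 kN·m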